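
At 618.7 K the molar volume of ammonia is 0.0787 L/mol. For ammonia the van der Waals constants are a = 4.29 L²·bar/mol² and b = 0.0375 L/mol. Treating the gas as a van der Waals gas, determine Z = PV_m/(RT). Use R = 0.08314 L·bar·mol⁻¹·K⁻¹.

Z ≈ 0.8505

P = RT/(V_m − b) − a/V_m² = (0.08314)(618.7)/(0.0787 − 0.0375) − 4.29/(0.0787)²
  = 51.439/0.041200 − 692.64 = 1248.5 − 692.64 = 555.9 bar
Z = PV_m/(RT) = (555.9)(0.0787)/((0.08314)(618.7)) = 43.749/51.439 = 0.8505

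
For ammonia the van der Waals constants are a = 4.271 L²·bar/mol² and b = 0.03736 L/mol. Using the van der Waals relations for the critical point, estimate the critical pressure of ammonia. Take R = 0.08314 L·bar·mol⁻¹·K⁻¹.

For a van der Waals gas, P_c = a/(27b²).
P_c = 4.271/(27×(0.03736)²) = 4.271/0.037686 = 113.3 bar

P_c ≈ 113.3 bar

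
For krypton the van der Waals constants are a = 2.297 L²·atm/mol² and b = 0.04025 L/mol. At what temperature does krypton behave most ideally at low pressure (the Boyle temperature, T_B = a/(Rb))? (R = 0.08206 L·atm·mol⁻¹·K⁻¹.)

For a van der Waals gas the second virial coefficient B₂ = b − a/(RT) vanishes at T_B = a/(Rb).
T_B = 2.297/(0.08206×0.04025) = 2.297/0.0033029 = 695.4 K

T_B ≈ 695.4 K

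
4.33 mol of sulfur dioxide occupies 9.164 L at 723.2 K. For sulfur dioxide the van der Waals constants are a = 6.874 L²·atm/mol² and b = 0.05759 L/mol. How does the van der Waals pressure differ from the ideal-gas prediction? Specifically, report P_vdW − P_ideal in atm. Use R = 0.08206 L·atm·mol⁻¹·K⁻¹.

Ideal: P_ideal = nRT/V = (4.33)(0.08206)(723.2)/9.164 = 28.0410 atm
vdW: P = nRT/(V − nb) − a n²/V² = 256.967/8.91464 − 128.880/83.9789 = 28.8253 − 1.53467 = 27.2906 atm
ΔP = 27.2906 − 28.0410 = -0.750 atm

ΔP ≈ -0.750 atm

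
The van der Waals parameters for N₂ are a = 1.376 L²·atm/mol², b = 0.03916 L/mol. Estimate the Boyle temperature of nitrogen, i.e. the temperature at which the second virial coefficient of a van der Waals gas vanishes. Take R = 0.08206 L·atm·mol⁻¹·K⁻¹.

For a van der Waals gas the second virial coefficient B₂ = b − a/(RT) vanishes at T_B = a/(Rb).
T_B = 1.376/(0.08206×0.03916) = 1.376/0.0032135 = 428.2 K

T_B ≈ 428.2 K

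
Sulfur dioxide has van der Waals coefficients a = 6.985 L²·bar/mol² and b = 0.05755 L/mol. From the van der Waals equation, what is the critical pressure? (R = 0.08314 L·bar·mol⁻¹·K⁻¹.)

For a van der Waals gas, P_c = a/(27b²).
P_c = 6.985/(27×(0.05755)²) = 6.985/0.089424 = 78.11 bar

P_c ≈ 78.11 bar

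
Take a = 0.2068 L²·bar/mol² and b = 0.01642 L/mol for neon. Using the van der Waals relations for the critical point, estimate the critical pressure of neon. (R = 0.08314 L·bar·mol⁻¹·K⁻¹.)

For a van der Waals gas, P_c = a/(27b²).
P_c = 0.2068/(27×(0.01642)²) = 0.2068/0.0072796 = 28.41 bar

P_c ≈ 28.41 bar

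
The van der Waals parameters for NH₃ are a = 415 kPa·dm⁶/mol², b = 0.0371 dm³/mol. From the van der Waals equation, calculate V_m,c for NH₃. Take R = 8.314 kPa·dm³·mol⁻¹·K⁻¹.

V_m,c ≈ 0.1113 dm³/mol

For a van der Waals gas, V_m,c = 3b.
V_m,c = 3×0.0371 = 0.1113 dm³/mol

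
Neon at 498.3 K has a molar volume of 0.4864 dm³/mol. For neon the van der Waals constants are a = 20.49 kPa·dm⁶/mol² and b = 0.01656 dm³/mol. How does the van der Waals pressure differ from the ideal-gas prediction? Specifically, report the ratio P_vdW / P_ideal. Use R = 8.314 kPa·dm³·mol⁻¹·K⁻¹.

P_vdW / P_ideal ≈ 1.025

Ideal: P_ideal = RT/V_m = (8.314)(498.3)/0.4864 = 8517.41 kPa
vdW: P = RT/(V_m − b) − a/V_m² = 4142.87/0.469840 − 20.49/0.236585 = 8817.62 − 86.6074 = 8731.01 kPa
Ratio = 8731.01/8517.41 = 1.025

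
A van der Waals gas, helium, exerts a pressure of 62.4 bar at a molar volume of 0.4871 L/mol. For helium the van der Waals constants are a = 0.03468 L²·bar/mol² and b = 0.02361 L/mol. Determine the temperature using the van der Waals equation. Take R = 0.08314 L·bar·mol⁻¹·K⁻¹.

T = (P + a/V_m²)(V_m − b)/R
P + a/V_m² = 62.4 + 0.03468/(0.4871)² = 62.546 bar
V_m − b = 0.4871 − 0.02361 = 0.46349 L/mol
T = (62.546)(0.46349)/0.08314 = 348.7 K

T ≈ 348.7 K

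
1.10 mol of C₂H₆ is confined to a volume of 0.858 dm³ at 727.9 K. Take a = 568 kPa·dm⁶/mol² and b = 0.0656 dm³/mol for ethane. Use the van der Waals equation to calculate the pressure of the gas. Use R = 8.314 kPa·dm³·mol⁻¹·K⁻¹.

P ≈ 7538 kPa

P = nRT/(V − nb) − a n²/V²
nRT/(V − nb) = (1.10)(8.314)(727.9)/(0.858 − 1.10×0.0656) = 6656.9/0.78584 = 8471.1 kPa
a n²/V² = (568)(1.10)²/(0.858)² = 933.60 kPa
P = 8471.1 − 933.60 = 7538 kPa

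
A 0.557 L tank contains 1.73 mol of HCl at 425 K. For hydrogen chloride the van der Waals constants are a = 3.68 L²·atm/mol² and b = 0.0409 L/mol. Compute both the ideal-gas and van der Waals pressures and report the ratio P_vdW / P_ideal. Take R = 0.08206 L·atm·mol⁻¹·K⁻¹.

P_vdW / P_ideal ≈ 0.8178

Ideal: P_ideal = nRT/V = (1.73)(0.08206)(425)/0.557 = 108.321 atm
vdW: P = nRT/(V − nb) − a n²/V² = 60.3346/0.486243 − 11.0139/0.310249 = 124.083 − 35.5002 = 88.583 atm
Ratio = 88.583/108.321 = 0.8178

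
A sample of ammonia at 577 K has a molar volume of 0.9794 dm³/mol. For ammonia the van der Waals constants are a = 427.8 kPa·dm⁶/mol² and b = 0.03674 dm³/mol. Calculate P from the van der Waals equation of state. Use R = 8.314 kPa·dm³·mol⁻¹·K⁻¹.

P ≈ 4643 kPa

P = RT/(V_m − b) − a/V_m²
RT/(V_m − b) = (8.314)(577)/(0.9794 − 0.03674) = 4797.2/0.94266 = 5089.0 kPa
a/V_m² = 427.8/(0.9794)² = 445.99 kPa
P = 5089.0 − 445.99 = 4643 kPa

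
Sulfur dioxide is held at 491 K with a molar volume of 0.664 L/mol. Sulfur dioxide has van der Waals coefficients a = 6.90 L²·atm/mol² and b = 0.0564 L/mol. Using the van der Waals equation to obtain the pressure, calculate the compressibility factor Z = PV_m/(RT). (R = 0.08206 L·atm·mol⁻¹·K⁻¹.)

P = RT/(V_m − b) − a/V_m² = (0.08206)(491)/(0.664 − 0.0564) − 6.90/(0.664)²
  = 40.291/0.60760 − 15.650 = 66.312 − 15.650 = 50.662 atm
Z = PV_m/(RT) = (50.662)(0.664)/((0.08206)(491)) = 33.640/40.291 = 0.8349

Z ≈ 0.8349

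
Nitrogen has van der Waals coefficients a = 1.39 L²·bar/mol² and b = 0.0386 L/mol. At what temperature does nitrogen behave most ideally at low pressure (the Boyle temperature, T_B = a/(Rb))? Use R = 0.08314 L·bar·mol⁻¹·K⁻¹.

T_B ≈ 433.1 K

For a van der Waals gas the second virial coefficient B₂ = b − a/(RT) vanishes at T_B = a/(Rb).
T_B = 1.39/(0.08314×0.0386) = 1.39/0.0032092 = 433.1 K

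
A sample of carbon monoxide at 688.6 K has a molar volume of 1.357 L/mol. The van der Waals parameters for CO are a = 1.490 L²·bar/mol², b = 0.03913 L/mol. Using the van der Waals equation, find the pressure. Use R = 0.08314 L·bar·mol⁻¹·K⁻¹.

P = RT/(V_m − b) − a/V_m²
RT/(V_m − b) = (0.08314)(688.6)/(1.357 − 0.03913) = 57.250/1.3179 = 43.440 bar
a/V_m² = 1.490/(1.357)² = 0.80915 bar
P = 43.440 − 0.80915 = 42.63 bar

P ≈ 42.63 bar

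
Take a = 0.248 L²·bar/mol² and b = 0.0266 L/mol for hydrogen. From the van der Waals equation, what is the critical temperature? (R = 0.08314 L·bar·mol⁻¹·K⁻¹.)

For a van der Waals gas, T_c = 8a/(27Rb).
T_c = 8×0.248/(27×0.08314×0.0266) = 1.9840/0.059711 = 33.23 K

T_c ≈ 33.23 K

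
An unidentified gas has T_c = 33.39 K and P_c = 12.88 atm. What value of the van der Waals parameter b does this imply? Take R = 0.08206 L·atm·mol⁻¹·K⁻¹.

b ≈ 0.02659 L/mol

From T_c = 8a/(27Rb) and P_c = a/(27b²): b = R T_c/(8 P_c).
b = (0.08206)(33.39)/(8×12.88) = 2.7400/103.04 = 0.02659 L/mol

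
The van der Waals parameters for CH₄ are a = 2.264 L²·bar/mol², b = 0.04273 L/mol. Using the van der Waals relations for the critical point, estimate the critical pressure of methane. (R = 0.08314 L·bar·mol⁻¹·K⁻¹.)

P_c ≈ 45.92 bar

For a van der Waals gas, P_c = a/(27b²).
P_c = 2.264/(27×(0.04273)²) = 2.264/0.049298 = 45.92 bar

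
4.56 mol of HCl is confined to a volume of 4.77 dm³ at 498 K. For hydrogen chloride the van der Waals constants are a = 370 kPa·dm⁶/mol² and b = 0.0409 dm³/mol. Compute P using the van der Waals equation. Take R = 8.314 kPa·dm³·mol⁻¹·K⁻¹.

P = nRT/(V − nb) − a n²/V²
nRT/(V − nb) = (4.56)(8.314)(498)/(4.77 − 4.56×0.0409) = 18880/4.5835 = 4119.1 kPa
a n²/V² = (370)(4.56)²/(4.77)² = 338.14 kPa
P = 4119.1 − 338.14 = 3781 kPa

P ≈ 3781 kPa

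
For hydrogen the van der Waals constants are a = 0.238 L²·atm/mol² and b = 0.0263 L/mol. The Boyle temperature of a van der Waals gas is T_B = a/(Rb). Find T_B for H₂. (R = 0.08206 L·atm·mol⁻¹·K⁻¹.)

T_B ≈ 110.3 K

For a van der Waals gas the second virial coefficient B₂ = b − a/(RT) vanishes at T_B = a/(Rb).
T_B = 0.238/(0.08206×0.0263) = 0.238/0.0021582 = 110.3 K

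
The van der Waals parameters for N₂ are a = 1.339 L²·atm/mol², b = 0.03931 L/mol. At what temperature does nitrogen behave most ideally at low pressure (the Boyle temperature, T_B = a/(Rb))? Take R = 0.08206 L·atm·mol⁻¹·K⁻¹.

T_B ≈ 415.1 K

For a van der Waals gas the second virial coefficient B₂ = b − a/(RT) vanishes at T_B = a/(Rb).
T_B = 1.339/(0.08206×0.03931) = 1.339/0.0032258 = 415.1 K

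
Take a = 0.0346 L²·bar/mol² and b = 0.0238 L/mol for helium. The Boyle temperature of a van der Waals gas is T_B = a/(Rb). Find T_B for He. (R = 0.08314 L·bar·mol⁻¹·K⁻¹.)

T_B ≈ 17.49 K

For a van der Waals gas the second virial coefficient B₂ = b − a/(RT) vanishes at T_B = a/(Rb).
T_B = 0.0346/(0.08314×0.0238) = 0.0346/0.0019787 = 17.49 K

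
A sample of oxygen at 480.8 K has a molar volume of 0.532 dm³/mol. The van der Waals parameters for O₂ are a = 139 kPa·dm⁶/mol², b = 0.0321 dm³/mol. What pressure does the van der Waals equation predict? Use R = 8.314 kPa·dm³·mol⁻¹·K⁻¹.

P ≈ 7505 kPa

P = RT/(V_m − b) − a/V_m²
RT/(V_m − b) = (8.314)(480.8)/(0.532 − 0.0321) = 3997.4/0.49990 = 7996.4 kPa
a/V_m² = 139/(0.532)² = 491.12 kPa
P = 7996.4 − 491.12 = 7505 kPa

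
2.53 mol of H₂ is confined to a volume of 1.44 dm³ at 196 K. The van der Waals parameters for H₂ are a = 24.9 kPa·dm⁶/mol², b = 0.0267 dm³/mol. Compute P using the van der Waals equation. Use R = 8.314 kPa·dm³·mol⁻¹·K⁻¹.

P = nRT/(V − nb) − a n²/V²
nRT/(V − nb) = (2.53)(8.314)(196)/(1.44 − 2.53×0.0267) = 4122.7/1.3724 = 3004.0 kPa
a n²/V² = (24.9)(2.53)²/(1.44)² = 76.863 kPa
P = 3004.0 − 76.863 = 2927 kPa

P ≈ 2927 kPa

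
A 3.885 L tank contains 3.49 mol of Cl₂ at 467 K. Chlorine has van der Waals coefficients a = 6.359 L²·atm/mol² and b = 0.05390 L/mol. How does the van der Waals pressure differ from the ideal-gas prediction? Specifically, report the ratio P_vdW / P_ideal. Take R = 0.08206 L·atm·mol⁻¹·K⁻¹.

Ideal: P_ideal = nRT/V = (3.49)(0.08206)(467)/3.885 = 34.4257 atm
vdW: P = nRT/(V − nb) − a n²/V² = 133.744/3.69689 − 77.4533/15.0932 = 36.1774 − 5.13167 = 31.0457 atm
Ratio = 31.0457/34.4257 = 0.9018

P_vdW / P_ideal ≈ 0.9018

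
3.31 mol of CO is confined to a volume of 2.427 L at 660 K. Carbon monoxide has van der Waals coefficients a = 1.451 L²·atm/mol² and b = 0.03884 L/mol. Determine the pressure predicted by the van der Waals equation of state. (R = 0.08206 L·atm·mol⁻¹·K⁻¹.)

P ≈ 75.30 atm

P = nRT/(V − nb) − a n²/V²
nRT/(V − nb) = (3.31)(0.08206)(660)/(2.427 − 3.31×0.03884) = 179.27/2.2984 = 77.998 atm
a n²/V² = (1.451)(3.31)²/(2.427)² = 2.6989 atm
P = 77.998 − 2.6989 = 75.30 atm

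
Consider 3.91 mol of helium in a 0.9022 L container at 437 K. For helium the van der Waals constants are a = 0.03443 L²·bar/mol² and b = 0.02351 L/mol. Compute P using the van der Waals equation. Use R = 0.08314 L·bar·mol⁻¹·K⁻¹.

P ≈ 174.7 bar

P = nRT/(V − nb) − a n²/V²
nRT/(V − nb) = (3.91)(0.08314)(437)/(0.9022 − 3.91×0.02351) = 142.06/0.81028 = 175.32 bar
a n²/V² = (0.03443)(3.91)²/(0.9022)² = 0.64667 bar
P = 175.32 − 0.64667 = 174.7 bar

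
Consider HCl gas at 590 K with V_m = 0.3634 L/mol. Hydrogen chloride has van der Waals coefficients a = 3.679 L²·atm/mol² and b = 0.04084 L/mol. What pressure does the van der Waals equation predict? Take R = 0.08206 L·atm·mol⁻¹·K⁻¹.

P ≈ 122.2 atm

P = RT/(V_m − b) − a/V_m²
RT/(V_m − b) = (0.08206)(590)/(0.3634 − 0.04084) = 48.415/0.32256 = 150.10 atm
a/V_m² = 3.679/(0.3634)² = 27.859 atm
P = 150.10 − 27.859 = 122.2 atm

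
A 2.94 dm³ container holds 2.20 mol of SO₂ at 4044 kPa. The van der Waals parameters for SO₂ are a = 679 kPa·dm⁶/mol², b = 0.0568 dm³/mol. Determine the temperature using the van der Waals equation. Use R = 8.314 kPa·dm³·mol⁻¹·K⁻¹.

T = (P + a n²/V²)(V − nb)/(nR)
P + a n²/V² = 4044 + (679)(2.20)²/(2.94)² = 4424.2 kPa
V − nb = 2.94 − (2.20)(0.0568) = 2.8150 dm³
T = (4424.2)(2.8150)/((2.20)(8.314)) = 680.9 K

T ≈ 680.9 K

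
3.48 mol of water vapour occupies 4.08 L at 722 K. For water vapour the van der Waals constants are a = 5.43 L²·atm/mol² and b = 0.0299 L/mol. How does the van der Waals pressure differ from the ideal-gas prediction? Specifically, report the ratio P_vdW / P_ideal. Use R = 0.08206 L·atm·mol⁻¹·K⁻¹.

P_vdW / P_ideal ≈ 0.9480

Ideal: P_ideal = nRT/V = (3.48)(0.08206)(722)/4.08 = 50.5345 atm
vdW: P = nRT/(V − nb) − a n²/V² = 206.181/3.97595 − 65.7595/16.6464 = 51.8570 − 3.95037 = 47.9066 atm
Ratio = 47.9066/50.5345 = 0.9480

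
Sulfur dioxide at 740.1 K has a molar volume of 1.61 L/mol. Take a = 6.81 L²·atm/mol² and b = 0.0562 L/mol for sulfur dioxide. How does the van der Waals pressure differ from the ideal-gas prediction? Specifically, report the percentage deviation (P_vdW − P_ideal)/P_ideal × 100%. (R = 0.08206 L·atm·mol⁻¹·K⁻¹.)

-3.35 %

Ideal: P_ideal = RT/V_m = (0.08206)(740.1)/1.61 = 37.7221 atm
vdW: P = RT/(V_m − b) − a/V_m² = 60.7326/1.55380 − 6.81/2.59210 = 39.0865 − 2.62721 = 36.4593 atm
% deviation = (36.4593 − 37.7221)/37.7221 × 100% = -3.35%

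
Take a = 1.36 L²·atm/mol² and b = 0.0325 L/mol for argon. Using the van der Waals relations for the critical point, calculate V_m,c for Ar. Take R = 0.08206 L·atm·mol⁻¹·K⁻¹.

V_m,c ≈ 0.09750 L/mol

For a van der Waals gas, V_m,c = 3b.
V_m,c = 3×0.0325 = 0.09750 L/mol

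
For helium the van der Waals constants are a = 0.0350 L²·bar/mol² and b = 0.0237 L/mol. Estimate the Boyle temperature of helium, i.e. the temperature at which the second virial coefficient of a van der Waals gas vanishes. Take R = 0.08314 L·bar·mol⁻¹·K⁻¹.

T_B ≈ 17.76 K

For a van der Waals gas the second virial coefficient B₂ = b − a/(RT) vanishes at T_B = a/(Rb).
T_B = 0.0350/(0.08314×0.0237) = 0.0350/0.0019704 = 17.76 K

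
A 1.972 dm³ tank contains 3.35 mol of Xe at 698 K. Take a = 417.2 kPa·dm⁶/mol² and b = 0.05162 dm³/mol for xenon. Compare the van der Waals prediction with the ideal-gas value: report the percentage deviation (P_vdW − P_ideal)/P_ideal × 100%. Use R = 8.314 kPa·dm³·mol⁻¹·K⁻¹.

-2.60 %

Ideal: P_ideal = nRT/V = (3.35)(8.314)(698)/1.972 = 9858.33 kPa
vdW: P = nRT/(V − nb) − a n²/V² = 19440.6/1.79907 − 4682.03/3.88878 = 10805.9 − 1203.98 = 9601.9 kPa
% deviation = (9601.9 − 9858.33)/9858.33 × 100% = -2.60%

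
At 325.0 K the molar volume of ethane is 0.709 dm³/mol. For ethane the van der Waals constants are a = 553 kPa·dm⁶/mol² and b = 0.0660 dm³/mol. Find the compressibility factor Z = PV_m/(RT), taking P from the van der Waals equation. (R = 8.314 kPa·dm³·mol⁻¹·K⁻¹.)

Z ≈ 0.8140

P = RT/(V_m − b) − a/V_m² = (8.314)(325.0)/(0.709 − 0.0660) − 553/(0.709)²
  = 2702.1/0.64300 − 1100.1 = 4202.3 − 1100.1 = 3102.2 kPa
Z = PV_m/(RT) = (3102.2)(0.709)/((8.314)(325.0)) = 2199.5/2702.1 = 0.8140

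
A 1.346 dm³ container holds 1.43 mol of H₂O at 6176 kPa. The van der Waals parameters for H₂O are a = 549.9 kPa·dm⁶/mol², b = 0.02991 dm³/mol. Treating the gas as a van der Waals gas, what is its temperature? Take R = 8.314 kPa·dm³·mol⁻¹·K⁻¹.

T ≈ 745.0 K

T = (P + a n²/V²)(V − nb)/(nR)
P + a n²/V² = 6176 + (549.9)(1.43)²/(1.346)² = 6796.7 kPa
V − nb = 1.346 − (1.43)(0.02991) = 1.3032 dm³
T = (6796.7)(1.3032)/((1.43)(8.314)) = 745.0 K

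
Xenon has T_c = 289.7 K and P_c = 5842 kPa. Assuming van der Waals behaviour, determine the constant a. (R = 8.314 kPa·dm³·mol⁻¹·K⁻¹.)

From T_c = 8a/(27Rb) and P_c = a/(27b²): a = 27 R² T_c²/(64 P_c).
a = 27×(8.314)²×(289.7)²/(64×5842) = 156632109/373888 = 418.9 kPa·dm⁶/mol²

a ≈ 418.9 kPa·dm⁶/mol²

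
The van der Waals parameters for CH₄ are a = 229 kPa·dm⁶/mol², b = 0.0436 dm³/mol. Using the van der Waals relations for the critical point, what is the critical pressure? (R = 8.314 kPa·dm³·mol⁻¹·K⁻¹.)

P_c ≈ 4462 kPa

For a van der Waals gas, P_c = a/(27b²).
P_c = 229/(27×(0.0436)²) = 229/0.051326 = 4462 kPa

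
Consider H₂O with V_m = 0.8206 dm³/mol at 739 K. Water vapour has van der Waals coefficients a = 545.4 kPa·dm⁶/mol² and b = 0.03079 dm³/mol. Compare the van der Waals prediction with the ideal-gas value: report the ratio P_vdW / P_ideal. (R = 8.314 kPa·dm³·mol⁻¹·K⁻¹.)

Ideal: P_ideal = RT/V_m = (8.314)(739)/0.8206 = 7487.26 kPa
vdW: P = RT/(V_m − b) − a/V_m² = 6144.05/0.789810 − 545.4/0.673384 = 7779.15 − 809.939 = 6969.21 kPa
Ratio = 6969.21/7487.26 = 0.9308

P_vdW / P_ideal ≈ 0.9308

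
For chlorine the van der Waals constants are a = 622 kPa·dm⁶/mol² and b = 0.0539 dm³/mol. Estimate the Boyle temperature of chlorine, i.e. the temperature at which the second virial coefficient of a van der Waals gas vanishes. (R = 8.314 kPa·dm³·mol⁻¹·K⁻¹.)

T_B ≈ 1388 K

For a van der Waals gas the second virial coefficient B₂ = b − a/(RT) vanishes at T_B = a/(Rb).
T_B = 622/(8.314×0.0539) = 622/0.44812 = 1388 K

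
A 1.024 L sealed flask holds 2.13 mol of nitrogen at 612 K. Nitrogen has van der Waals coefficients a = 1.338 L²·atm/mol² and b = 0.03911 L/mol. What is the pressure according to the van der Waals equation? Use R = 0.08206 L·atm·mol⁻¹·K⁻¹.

P = nRT/(V − nb) − a n²/V²
nRT/(V − nb) = (2.13)(0.08206)(612)/(1.024 − 2.13×0.03911) = 106.97/0.94070 = 113.71 atm
a n²/V² = (1.338)(2.13)²/(1.024)² = 5.7892 atm
P = 113.71 − 5.7892 = 107.9 atm

P ≈ 107.9 atm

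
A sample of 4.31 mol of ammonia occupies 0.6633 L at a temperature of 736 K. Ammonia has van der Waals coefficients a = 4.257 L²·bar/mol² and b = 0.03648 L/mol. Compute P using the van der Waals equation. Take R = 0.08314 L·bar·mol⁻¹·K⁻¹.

P ≈ 341.4 bar

P = nRT/(V − nb) − a n²/V²
nRT/(V − nb) = (4.31)(0.08314)(736)/(0.6633 − 4.31×0.03648) = 263.73/0.50607 = 521.13 bar
a n²/V² = (4.257)(4.31)²/(0.6633)² = 179.74 bar
P = 521.13 − 179.74 = 341.4 bar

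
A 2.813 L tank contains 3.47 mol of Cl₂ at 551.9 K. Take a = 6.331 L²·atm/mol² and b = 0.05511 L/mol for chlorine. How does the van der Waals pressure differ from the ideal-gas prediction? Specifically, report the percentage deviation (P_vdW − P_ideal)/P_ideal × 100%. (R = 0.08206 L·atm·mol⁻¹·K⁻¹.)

-9.95 %

Ideal: P_ideal = nRT/V = (3.47)(0.08206)(551.9)/2.813 = 55.8665 atm
vdW: P = nRT/(V − nb) − a n²/V² = 157.153/2.62177 − 76.2309/7.91297 = 59.9416 − 9.63366 = 50.3079 atm
% deviation = (50.3079 − 55.8665)/55.8665 × 100% = -9.95%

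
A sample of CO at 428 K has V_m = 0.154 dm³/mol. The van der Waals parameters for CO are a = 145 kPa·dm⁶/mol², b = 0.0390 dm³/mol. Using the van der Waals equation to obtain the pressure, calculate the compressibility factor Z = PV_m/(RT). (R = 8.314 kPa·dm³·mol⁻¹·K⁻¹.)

Z ≈ 1.075

P = RT/(V_m − b) − a/V_m² = (8.314)(428)/(0.154 − 0.0390) − 145/(0.154)²
  = 3558.4/0.11500 − 6114.0 = 30943 − 6114.0 = 24829 kPa
Z = PV_m/(RT) = (24829)(0.154)/((8.314)(428)) = 3823.7/3558.4 = 1.075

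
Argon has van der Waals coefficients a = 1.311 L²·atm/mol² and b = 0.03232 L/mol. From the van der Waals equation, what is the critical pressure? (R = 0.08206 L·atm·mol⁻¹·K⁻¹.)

P_c ≈ 46.48 atm

For a van der Waals gas, P_c = a/(27b²).
P_c = 1.311/(27×(0.03232)²) = 1.311/0.028204 = 46.48 atm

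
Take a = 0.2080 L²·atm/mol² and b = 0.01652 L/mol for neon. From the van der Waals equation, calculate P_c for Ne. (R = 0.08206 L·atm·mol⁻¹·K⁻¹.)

For a van der Waals gas, P_c = a/(27b²).
P_c = 0.2080/(27×(0.01652)²) = 0.2080/0.0073686 = 28.23 atm

P_c ≈ 28.23 atm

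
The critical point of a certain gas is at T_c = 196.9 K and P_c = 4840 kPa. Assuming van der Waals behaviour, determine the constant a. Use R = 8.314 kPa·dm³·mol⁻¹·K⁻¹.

From T_c = 8a/(27Rb) and P_c = a/(27b²): a = 27 R² T_c²/(64 P_c).
a = 27×(8.314)²×(196.9)²/(64×4840) = 72356114/309760 = 233.6 kPa·dm⁶/mol²

a ≈ 233.6 kPa·dm⁶/mol²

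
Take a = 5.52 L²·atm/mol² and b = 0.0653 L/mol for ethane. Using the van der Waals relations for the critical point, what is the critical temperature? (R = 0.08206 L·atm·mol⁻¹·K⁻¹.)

For a van der Waals gas, T_c = 8a/(27Rb).
T_c = 8×5.52/(27×0.08206×0.0653) = 44.160/0.14468 = 305.2 K

T_c ≈ 305.2 K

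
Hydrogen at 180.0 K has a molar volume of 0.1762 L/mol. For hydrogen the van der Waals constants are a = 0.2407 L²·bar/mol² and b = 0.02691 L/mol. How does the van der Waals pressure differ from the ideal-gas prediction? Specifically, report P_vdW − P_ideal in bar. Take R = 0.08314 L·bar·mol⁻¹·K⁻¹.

Ideal: P_ideal = RT/V_m = (0.08314)(180.0)/0.1762 = 84.9330 bar
vdW: P = RT/(V_m − b) − a/V_m² = 14.9652/0.149290 − 0.2407/0.0310464 = 100.242 − 7.75291 = 92.489 bar
ΔP = 92.489 − 84.9330 = 7.56 bar

ΔP ≈ 7.56 bar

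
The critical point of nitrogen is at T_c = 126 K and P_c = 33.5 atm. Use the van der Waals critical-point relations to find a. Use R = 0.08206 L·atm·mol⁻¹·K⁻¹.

From T_c = 8a/(27Rb) and P_c = a/(27b²): a = 27 R² T_c²/(64 P_c).
a = 27×(0.08206)²×(126)²/(64×33.5) = 2886.5/2144.0 = 1.346 L²·atm/mol²

a ≈ 1.346 L²·atm/mol²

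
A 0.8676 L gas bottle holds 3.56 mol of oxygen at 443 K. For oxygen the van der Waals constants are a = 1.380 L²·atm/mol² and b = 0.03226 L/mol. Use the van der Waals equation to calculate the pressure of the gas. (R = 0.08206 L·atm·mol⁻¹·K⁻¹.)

P ≈ 148.7 atm

P = nRT/(V − nb) − a n²/V²
nRT/(V − nb) = (3.56)(0.08206)(443)/(0.8676 − 3.56×0.03226) = 129.42/0.75275 = 171.93 atm
a n²/V² = (1.380)(3.56)²/(0.8676)² = 23.235 atm
P = 171.93 − 23.235 = 148.7 atm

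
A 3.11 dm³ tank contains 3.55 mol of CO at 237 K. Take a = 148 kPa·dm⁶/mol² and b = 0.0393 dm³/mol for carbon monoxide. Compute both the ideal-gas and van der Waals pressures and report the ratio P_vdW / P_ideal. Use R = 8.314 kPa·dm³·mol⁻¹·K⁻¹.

P_vdW / P_ideal ≈ 0.9612

Ideal: P_ideal = nRT/V = (3.55)(8.314)(237)/3.11 = 2249.19 kPa
vdW: P = nRT/(V − nb) − a n²/V² = 6994.98/2.97049 − 1865.17/9.67210 = 2354.82 − 192.840 = 2161.98 kPa
Ratio = 2161.98/2249.19 = 0.9612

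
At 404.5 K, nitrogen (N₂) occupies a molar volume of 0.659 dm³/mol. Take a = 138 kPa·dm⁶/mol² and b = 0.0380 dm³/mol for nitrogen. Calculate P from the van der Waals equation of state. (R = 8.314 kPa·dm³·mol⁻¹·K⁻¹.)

P = RT/(V_m − b) − a/V_m²
RT/(V_m − b) = (8.314)(404.5)/(0.659 − 0.0380) = 3363.0/0.62100 = 5415.5 kPa
a/V_m² = 138/(0.659)² = 317.77 kPa
P = 5415.5 − 317.77 = 5098 kPa

P ≈ 5098 kPa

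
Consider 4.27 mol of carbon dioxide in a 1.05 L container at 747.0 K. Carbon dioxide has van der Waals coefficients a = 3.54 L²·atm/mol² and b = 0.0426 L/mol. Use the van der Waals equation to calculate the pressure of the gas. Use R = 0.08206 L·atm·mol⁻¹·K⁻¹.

P ≈ 243.0 atm

P = nRT/(V − nb) − a n²/V²
nRT/(V − nb) = (4.27)(0.08206)(747.0)/(1.05 − 4.27×0.0426) = 261.75/0.86810 = 301.52 atm
a n²/V² = (3.54)(4.27)²/(1.05)² = 58.544 atm
P = 301.52 − 58.544 = 243.0 atm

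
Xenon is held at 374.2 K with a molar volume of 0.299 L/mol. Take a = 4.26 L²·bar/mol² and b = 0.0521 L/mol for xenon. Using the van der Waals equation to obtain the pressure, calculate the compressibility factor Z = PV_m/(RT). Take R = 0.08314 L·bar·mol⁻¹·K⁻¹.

Z ≈ 0.7531

P = RT/(V_m − b) − a/V_m² = (0.08314)(374.2)/(0.299 − 0.0521) − 4.26/(0.299)²
  = 31.111/0.24690 − 47.650 = 126.01 − 47.650 = 78.36 bar
Z = PV_m/(RT) = (78.36)(0.299)/((0.08314)(374.2)) = 23.430/31.111 = 0.7531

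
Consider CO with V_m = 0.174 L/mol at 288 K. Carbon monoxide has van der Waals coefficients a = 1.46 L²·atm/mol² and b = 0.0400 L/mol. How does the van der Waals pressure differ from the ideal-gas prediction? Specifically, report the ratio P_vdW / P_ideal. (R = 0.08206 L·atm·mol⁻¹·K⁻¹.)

Ideal: P_ideal = RT/V_m = (0.08206)(288)/0.174 = 135.823 atm
vdW: P = RT/(V_m − b) − a/V_m² = 23.6333/0.134000 − 1.46/0.0302760 = 176.368 − 48.2230 = 128.145 atm
Ratio = 128.145/135.823 = 0.9435

P_vdW / P_ideal ≈ 0.9435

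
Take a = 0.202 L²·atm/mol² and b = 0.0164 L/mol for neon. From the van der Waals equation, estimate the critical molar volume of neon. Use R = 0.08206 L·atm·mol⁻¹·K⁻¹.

V_m,c ≈ 0.04920 L/mol

For a van der Waals gas, V_m,c = 3b.
V_m,c = 3×0.0164 = 0.04920 L/mol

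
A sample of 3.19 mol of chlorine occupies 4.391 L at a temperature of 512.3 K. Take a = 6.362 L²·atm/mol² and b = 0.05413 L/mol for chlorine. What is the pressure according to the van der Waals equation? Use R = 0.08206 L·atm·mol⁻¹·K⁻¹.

P ≈ 28.43 atm

P = nRT/(V − nb) − a n²/V²
nRT/(V − nb) = (3.19)(0.08206)(512.3)/(4.391 − 3.19×0.05413) = 134.11/4.2183 = 31.792 atm
a n²/V² = (6.362)(3.19)²/(4.391)² = 3.3577 atm
P = 31.792 − 3.3577 = 28.43 atm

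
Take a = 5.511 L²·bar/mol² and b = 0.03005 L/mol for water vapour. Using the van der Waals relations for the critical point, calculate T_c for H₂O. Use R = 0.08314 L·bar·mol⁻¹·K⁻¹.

For a van der Waals gas, T_c = 8a/(27Rb).
T_c = 8×5.511/(27×0.08314×0.03005) = 44.088/0.067456 = 653.6 K

T_c ≈ 653.6 K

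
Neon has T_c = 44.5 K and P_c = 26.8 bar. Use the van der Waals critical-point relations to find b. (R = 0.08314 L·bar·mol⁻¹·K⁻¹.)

From T_c = 8a/(27Rb) and P_c = a/(27b²): b = R T_c/(8 P_c).
b = (0.08314)(44.5)/(8×26.8) = 3.6997/214.40 = 0.01726 L/mol

b ≈ 0.01726 L/mol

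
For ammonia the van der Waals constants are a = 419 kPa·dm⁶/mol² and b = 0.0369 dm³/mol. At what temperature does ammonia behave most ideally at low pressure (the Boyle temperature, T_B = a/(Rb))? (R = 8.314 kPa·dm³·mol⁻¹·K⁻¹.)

T_B ≈ 1366 K

For a van der Waals gas the second virial coefficient B₂ = b − a/(RT) vanishes at T_B = a/(Rb).
T_B = 419/(8.314×0.0369) = 419/0.30679 = 1366 K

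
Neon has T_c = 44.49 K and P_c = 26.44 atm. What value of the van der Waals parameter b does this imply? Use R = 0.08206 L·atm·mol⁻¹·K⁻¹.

From T_c = 8a/(27Rb) and P_c = a/(27b²): b = R T_c/(8 P_c).
b = (0.08206)(44.49)/(8×26.44) = 3.6508/211.52 = 0.01726 L/mol

b ≈ 0.01726 L/mol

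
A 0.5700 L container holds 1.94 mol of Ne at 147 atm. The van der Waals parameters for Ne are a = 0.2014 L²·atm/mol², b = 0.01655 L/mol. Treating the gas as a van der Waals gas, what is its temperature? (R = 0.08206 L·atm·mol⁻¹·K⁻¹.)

T = (P + a n²/V²)(V − nb)/(nR)
P + a n²/V² = 147 + (0.2014)(1.94)²/(0.5700)² = 149.33 atm
V − nb = 0.5700 − (1.94)(0.01655) = 0.53789 L
T = (149.33)(0.53789)/((1.94)(0.08206)) = 504.6 K

T ≈ 504.6 K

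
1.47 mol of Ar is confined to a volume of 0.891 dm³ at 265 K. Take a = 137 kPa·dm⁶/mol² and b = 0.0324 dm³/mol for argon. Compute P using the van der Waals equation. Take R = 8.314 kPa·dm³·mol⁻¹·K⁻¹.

P = nRT/(V − nb) − a n²/V²
nRT/(V − nb) = (1.47)(8.314)(265)/(0.891 − 1.47×0.0324) = 3238.7/0.84337 = 3840.2 kPa
a n²/V² = (137)(1.47)²/(0.891)² = 372.91 kPa
P = 3840.2 − 372.91 = 3467 kPa

P ≈ 3467 kPa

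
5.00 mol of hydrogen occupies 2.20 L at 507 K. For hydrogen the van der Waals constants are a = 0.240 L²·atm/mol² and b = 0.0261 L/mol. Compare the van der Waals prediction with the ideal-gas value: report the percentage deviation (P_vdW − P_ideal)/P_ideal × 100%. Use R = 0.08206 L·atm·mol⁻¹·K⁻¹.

Ideal: P_ideal = nRT/V = (5.00)(0.08206)(507)/2.20 = 94.5555 atm
vdW: P = nRT/(V − nb) − a n²/V² = 208.022/2.06950 − 6.00000/4.84000 = 100.518 − 1.23967 = 99.278 atm
% deviation = (99.278 − 94.5555)/94.5555 × 100% = 4.99%

4.99 %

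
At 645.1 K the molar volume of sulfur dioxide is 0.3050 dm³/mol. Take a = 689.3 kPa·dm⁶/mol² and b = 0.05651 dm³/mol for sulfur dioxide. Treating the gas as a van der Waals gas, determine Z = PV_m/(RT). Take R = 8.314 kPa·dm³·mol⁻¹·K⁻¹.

P = RT/(V_m − b) − a/V_m² = (8.314)(645.1)/(0.3050 − 0.05651) − 689.3/(0.3050)²
  = 5363.4/0.24849 − 7409.8 = 21584 − 7409.8 = 14174 kPa
Z = PV_m/(RT) = (14174)(0.3050)/((8.314)(645.1)) = 4323.1/5363.4 = 0.8060

Z ≈ 0.8060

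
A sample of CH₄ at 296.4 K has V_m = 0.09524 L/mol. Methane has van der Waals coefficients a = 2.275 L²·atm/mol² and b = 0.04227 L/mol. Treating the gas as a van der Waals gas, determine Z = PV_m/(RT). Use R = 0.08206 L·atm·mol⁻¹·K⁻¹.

Z ≈ 0.8159

P = RT/(V_m − b) − a/V_m² = (0.08206)(296.4)/(0.09524 − 0.04227) − 2.275/(0.09524)²
  = 24.323/0.052970 − 250.81 = 459.18 − 250.81 = 208.37 atm
Z = PV_m/(RT) = (208.37)(0.09524)/((0.08206)(296.4)) = 19.845/24.323 = 0.8159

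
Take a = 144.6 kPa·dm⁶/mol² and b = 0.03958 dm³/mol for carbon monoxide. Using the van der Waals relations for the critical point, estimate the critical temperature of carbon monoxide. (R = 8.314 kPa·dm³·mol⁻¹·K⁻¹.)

For a van der Waals gas, T_c = 8a/(27Rb).
T_c = 8×144.6/(27×8.314×0.03958) = 1156.8/8.8848 = 130.2 K

T_c ≈ 130.2 K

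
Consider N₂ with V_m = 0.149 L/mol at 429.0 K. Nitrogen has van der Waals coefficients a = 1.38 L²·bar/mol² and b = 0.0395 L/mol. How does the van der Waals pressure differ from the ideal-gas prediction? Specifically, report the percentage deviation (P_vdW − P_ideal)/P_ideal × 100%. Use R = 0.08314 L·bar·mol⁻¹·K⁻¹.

Ideal: P_ideal = RT/V_m = (0.08314)(429.0)/0.149 = 239.376 bar
vdW: P = RT/(V_m − b) − a/V_m² = 35.6671/0.109500 − 1.38/0.0222010 = 325.727 − 62.1594 = 263.568 bar
% deviation = (263.568 − 239.376)/239.376 × 100% = 10.11%

10.11 %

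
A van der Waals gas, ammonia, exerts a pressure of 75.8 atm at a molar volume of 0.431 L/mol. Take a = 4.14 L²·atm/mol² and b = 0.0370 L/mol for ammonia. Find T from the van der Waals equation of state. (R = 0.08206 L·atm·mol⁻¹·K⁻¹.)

T = (P + a/V_m²)(V_m − b)/R
P + a/V_m² = 75.8 + 4.14/(0.431)² = 98.087 atm
V_m − b = 0.431 − 0.0370 = 0.39400 L/mol
T = (98.087)(0.39400)/0.08206 = 471.0 K

T ≈ 471.0 K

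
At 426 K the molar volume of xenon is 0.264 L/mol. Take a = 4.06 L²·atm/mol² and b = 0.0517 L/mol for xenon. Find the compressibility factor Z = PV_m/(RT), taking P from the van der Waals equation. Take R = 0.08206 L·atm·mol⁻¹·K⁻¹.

Z ≈ 0.8036

P = RT/(V_m − b) − a/V_m² = (0.08206)(426)/(0.264 − 0.0517) − 4.06/(0.264)²
  = 34.958/0.21230 − 58.253 = 164.66 − 58.253 = 106.41 atm
Z = PV_m/(RT) = (106.41)(0.264)/((0.08206)(426)) = 28.092/34.958 = 0.8036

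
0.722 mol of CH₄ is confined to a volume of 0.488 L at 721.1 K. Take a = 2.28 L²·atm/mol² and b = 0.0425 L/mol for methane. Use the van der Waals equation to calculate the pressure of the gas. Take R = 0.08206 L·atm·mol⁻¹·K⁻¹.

P ≈ 88.43 atm

P = nRT/(V − nb) − a n²/V²
nRT/(V − nb) = (0.722)(0.08206)(721.1)/(0.488 − 0.722×0.0425) = 42.723/0.45732 = 93.420 atm
a n²/V² = (2.28)(0.722)²/(0.488)² = 4.9908 atm
P = 93.420 − 4.9908 = 88.43 atm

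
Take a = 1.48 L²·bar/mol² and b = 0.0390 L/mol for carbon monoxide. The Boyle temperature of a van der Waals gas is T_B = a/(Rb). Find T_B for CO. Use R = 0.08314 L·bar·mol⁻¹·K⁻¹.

T_B ≈ 456.4 K

For a van der Waals gas the second virial coefficient B₂ = b − a/(RT) vanishes at T_B = a/(Rb).
T_B = 1.48/(0.08314×0.0390) = 1.48/0.0032425 = 456.4 K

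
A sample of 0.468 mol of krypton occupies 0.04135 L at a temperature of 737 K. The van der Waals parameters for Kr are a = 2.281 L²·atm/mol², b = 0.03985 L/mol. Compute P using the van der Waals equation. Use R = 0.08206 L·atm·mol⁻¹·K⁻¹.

P ≈ 954.7 atm

P = nRT/(V − nb) − a n²/V²
nRT/(V − nb) = (0.468)(0.08206)(737)/(0.04135 − 0.468×0.03985) = 28.304/0.022700 = 1246.9 atm
a n²/V² = (2.281)(0.468)²/(0.04135)² = 292.19 atm
P = 1246.9 − 292.19 = 954.7 atm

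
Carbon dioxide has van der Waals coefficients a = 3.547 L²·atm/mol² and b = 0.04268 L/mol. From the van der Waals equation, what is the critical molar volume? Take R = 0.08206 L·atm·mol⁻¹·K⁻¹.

For a van der Waals gas, V_m,c = 3b.
V_m,c = 3×0.04268 = 0.1280 L/mol

V_m,c ≈ 0.1280 L/mol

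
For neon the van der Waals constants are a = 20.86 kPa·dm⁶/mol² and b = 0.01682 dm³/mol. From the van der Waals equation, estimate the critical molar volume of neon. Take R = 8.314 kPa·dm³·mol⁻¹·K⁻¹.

For a van der Waals gas, V_m,c = 3b.
V_m,c = 3×0.01682 = 0.05046 dm³/mol

V_m,c ≈ 0.05046 dm³/mol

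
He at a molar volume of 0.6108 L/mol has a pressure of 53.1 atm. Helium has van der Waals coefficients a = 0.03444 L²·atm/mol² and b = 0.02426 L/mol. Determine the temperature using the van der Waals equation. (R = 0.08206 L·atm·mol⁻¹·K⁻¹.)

T = (P + a/V_m²)(V_m − b)/R
P + a/V_m² = 53.1 + 0.03444/(0.6108)² = 53.192 atm
V_m − b = 0.6108 − 0.02426 = 0.58654 L/mol
T = (53.192)(0.58654)/0.08206 = 380.2 K

T ≈ 380.2 K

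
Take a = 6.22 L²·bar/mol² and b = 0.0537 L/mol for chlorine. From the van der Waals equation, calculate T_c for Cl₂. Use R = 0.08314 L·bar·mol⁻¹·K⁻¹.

T_c ≈ 412.8 K

For a van der Waals gas, T_c = 8a/(27Rb).
T_c = 8×6.22/(27×0.08314×0.0537) = 49.760/0.12054 = 412.8 K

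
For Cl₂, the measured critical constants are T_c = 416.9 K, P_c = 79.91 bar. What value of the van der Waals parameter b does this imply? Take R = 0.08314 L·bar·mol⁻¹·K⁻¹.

From T_c = 8a/(27Rb) and P_c = a/(27b²): b = R T_c/(8 P_c).
b = (0.08314)(416.9)/(8×79.91) = 34.661/639.28 = 0.05422 L/mol

b ≈ 0.05422 L/mol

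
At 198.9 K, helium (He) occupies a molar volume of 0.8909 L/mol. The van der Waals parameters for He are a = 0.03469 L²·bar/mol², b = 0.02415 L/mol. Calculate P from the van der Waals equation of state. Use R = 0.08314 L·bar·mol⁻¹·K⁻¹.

P = RT/(V_m − b) − a/V_m²
RT/(V_m − b) = (0.08314)(198.9)/(0.8909 − 0.02415) = 16.537/0.86675 = 19.079 bar
a/V_m² = 0.03469/(0.8909)² = 0.043707 bar
P = 19.079 − 0.043707 = 19.04 bar

P ≈ 19.04 bar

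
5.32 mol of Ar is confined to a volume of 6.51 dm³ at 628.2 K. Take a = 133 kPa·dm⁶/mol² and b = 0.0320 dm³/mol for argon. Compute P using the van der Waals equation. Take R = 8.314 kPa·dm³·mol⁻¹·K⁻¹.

P = nRT/(V − nb) − a n²/V²
nRT/(V − nb) = (5.32)(8.314)(628.2)/(6.51 − 5.32×0.0320) = 27786/6.3398 = 4382.8 kPa
a n²/V² = (133)(5.32)²/(6.51)² = 88.820 kPa
P = 4382.8 − 88.820 = 4294 kPa

P ≈ 4294 kPa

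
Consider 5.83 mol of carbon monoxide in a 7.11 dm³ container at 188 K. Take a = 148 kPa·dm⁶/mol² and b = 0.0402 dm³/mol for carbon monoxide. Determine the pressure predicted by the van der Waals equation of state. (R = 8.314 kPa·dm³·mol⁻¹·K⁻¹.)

P = nRT/(V − nb) − a n²/V²
nRT/(V − nb) = (5.83)(8.314)(188)/(7.11 − 5.83×0.0402) = 9112.5/6.8756 = 1325.3 kPa
a n²/V² = (148)(5.83)²/(7.11)² = 99.508 kPa
P = 1325.3 − 99.508 = 1226 kPa

P ≈ 1226 kPa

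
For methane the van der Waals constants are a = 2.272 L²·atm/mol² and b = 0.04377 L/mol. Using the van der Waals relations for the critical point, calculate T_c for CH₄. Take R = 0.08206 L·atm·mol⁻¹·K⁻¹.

T_c ≈ 187.4 K

For a van der Waals gas, T_c = 8a/(27Rb).
T_c = 8×2.272/(27×0.08206×0.04377) = 18.176/0.096978 = 187.4 K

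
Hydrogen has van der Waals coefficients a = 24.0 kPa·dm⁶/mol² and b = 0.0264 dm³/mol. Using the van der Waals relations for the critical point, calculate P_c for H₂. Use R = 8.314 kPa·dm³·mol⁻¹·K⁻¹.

P_c ≈ 1275 kPa

For a van der Waals gas, P_c = a/(27b²).
P_c = 24.0/(27×(0.0264)²) = 24.0/0.018818 = 1275 kPa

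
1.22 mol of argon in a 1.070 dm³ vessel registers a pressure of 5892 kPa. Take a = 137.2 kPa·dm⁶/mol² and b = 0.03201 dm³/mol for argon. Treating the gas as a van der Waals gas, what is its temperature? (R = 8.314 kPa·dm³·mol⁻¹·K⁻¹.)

T = (P + a n²/V²)(V − nb)/(nR)
P + a n²/V² = 5892 + (137.2)(1.22)²/(1.070)² = 6070.4 kPa
V − nb = 1.070 − (1.22)(0.03201) = 1.0309 dm³
T = (6070.4)(1.0309)/((1.22)(8.314)) = 617.0 K

T ≈ 617.0 K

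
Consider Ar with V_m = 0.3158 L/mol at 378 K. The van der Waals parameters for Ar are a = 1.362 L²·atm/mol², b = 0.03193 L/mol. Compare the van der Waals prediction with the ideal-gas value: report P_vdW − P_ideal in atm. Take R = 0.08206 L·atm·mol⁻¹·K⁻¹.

Ideal: P_ideal = RT/V_m = (0.08206)(378)/0.3158 = 98.2225 atm
vdW: P = RT/(V_m − b) − a/V_m² = 31.0187/0.283870 − 1.362/0.0997296 = 109.271 − 13.6569 = 95.614 atm
ΔP = 95.614 − 98.2225 = -2.61 atm

ΔP ≈ -2.61 atm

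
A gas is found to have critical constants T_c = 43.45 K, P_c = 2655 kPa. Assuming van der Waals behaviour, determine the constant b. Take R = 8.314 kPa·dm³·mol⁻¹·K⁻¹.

b ≈ 0.01701 dm³/mol

From T_c = 8a/(27Rb) and P_c = a/(27b²): b = R T_c/(8 P_c).
b = (8.314)(43.45)/(8×2655) = 361.24/21240 = 0.01701 dm³/mol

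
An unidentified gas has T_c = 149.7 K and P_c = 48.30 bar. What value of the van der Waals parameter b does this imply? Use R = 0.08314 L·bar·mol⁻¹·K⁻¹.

From T_c = 8a/(27Rb) and P_c = a/(27b²): b = R T_c/(8 P_c).
b = (0.08314)(149.7)/(8×48.30) = 12.446/386.40 = 0.03221 L/mol

b ≈ 0.03221 L/mol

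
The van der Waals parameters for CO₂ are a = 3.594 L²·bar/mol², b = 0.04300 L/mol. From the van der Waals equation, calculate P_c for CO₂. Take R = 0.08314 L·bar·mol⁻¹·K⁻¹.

P_c ≈ 71.99 bar

For a van der Waals gas, P_c = a/(27b²).
P_c = 3.594/(27×(0.04300)²) = 3.594/0.049923 = 71.99 bar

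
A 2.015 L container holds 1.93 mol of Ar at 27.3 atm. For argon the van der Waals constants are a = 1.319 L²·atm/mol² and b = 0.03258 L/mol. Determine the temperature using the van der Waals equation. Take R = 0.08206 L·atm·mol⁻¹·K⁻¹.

T = (P + a n²/V²)(V − nb)/(nR)
P + a n²/V² = 27.3 + (1.319)(1.93)²/(2.015)² = 28.510 atm
V − nb = 2.015 − (1.93)(0.03258) = 1.9521 L
T = (28.510)(1.9521)/((1.93)(0.08206)) = 351.4 K

T ≈ 351.4 K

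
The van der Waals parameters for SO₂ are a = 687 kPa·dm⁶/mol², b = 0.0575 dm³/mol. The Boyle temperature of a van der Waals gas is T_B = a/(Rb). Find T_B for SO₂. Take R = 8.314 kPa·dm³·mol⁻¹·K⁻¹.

T_B ≈ 1437 K

For a van der Waals gas the second virial coefficient B₂ = b − a/(RT) vanishes at T_B = a/(Rb).
T_B = 687/(8.314×0.0575) = 687/0.47806 = 1437 K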